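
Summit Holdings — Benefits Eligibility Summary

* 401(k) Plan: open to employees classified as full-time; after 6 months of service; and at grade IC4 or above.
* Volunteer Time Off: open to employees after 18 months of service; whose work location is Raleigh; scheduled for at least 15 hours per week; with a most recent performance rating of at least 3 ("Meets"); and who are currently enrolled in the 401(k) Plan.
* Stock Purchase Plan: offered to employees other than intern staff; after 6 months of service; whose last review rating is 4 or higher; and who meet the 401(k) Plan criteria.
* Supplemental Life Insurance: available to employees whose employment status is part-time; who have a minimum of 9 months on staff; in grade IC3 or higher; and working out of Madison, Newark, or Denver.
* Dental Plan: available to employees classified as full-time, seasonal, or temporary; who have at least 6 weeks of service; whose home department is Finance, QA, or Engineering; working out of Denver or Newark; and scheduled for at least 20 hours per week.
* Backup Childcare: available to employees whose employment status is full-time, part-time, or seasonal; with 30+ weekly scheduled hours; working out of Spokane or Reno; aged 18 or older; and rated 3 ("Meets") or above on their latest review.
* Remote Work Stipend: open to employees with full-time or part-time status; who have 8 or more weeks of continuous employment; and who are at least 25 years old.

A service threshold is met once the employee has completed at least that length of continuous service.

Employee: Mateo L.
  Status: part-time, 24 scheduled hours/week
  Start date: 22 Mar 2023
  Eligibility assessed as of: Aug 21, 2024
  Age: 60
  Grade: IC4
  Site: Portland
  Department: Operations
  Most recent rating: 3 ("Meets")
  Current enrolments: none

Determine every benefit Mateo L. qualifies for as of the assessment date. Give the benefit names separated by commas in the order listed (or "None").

Service from 22 Mar 2023 to Aug 21, 2024: 518 days.
401(k) Plan — status part-time ✗ (requires full-time) → not eligible.
Volunteer Time Off — service 518 days < 18 months (≈540 days) ✗ → not eligible.
Stock Purchase Plan — status part-time ✓ (not excluded); service 518 days ≥ 6 months (≈180 days) ✓; rating 3 < 4 ✗ → not eligible.
Supplemental Life Insurance — status part-time ✓; service 518 days ≥ 9 months (≈270 days) ✓; grade IC4 ≥ IC3 ✓; site Portland ✗ (not Madison, Newark, or Denver) → not eligible.
Dental Plan — status part-time ✗ (requires full-time, seasonal, or temporary) → not eligible.
Backup Childcare — status part-time ✓; 24 hrs/wk < 30 ✗ → not eligible.
Remote Work Stipend — status part-time ✓; service 518 days ≥ 8 weeks (≈56 days) ✓; age 60 ≥ 25 ✓ → eligible.

Remote Work Stipend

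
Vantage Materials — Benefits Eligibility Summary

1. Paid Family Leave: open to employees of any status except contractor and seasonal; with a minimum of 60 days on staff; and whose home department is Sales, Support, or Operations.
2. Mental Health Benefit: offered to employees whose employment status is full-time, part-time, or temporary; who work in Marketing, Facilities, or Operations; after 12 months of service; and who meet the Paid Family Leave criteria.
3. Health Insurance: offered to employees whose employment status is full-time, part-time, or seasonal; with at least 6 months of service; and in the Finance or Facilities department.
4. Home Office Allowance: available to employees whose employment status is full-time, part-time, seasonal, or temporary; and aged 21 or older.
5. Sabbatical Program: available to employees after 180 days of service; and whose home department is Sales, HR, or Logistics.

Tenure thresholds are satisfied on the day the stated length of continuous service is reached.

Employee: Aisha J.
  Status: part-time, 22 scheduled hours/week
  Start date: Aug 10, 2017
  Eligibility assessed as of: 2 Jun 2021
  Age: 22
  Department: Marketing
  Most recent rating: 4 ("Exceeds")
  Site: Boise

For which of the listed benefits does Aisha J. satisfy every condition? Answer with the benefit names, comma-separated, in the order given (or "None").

Service from Aug 10, 2017 to 2 Jun 2021: 1392 days.
Paid Family Leave — status part-time ✓ (not excluded); service 1392 days ≥ 60 days ✓; dept Marketing ✗ → not eligible.
Mental Health Benefit — status part-time ✓; dept Marketing ✓; service 1392 days ≥ 12 months (≈360 days) ✓; not eligible for Paid Family Leave ✗ → not eligible.
Health Insurance — status part-time ✓; service 1392 days ≥ 6 months (≈180 days) ✓; dept Marketing ✗ → not eligible.
Home Office Allowance — status part-time ✓; age 22 ≥ 21 ✓ → eligible.
Sabbatical Program — service 1392 days ≥ 180 days ✓; dept Marketing ✗ → not eligible.

Home Office Allowance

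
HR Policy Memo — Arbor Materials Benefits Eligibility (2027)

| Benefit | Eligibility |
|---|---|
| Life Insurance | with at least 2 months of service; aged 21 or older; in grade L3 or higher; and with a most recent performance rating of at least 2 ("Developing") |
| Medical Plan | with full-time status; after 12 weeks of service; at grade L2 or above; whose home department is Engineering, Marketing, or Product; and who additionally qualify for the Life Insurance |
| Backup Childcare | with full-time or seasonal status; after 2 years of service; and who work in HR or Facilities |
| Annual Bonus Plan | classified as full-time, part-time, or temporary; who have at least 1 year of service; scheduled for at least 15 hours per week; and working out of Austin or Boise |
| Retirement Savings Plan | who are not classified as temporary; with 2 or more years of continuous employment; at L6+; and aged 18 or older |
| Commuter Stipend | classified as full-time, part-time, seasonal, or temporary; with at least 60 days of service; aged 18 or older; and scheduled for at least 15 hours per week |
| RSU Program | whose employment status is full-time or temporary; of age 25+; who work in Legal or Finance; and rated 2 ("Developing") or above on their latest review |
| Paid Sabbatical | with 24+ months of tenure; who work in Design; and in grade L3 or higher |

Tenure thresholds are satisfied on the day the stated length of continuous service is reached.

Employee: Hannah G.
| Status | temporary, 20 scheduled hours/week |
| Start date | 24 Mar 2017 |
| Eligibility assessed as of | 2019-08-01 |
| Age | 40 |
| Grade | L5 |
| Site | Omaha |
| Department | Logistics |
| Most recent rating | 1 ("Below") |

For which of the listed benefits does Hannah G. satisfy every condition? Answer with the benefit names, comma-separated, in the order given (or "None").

Commuter Stipend

Service from 24 Mar 2017 to 2019-08-01: 860 days.
Life Insurance — service 860 days ≥ 2 months (≈60 days) ✓; age 40 ≥ 21 ✓; grade L5 ≥ L3 ✓; rating 1 < 2 ✗ → not eligible.
Medical Plan — status temporary ✗ (requires full-time) → not eligible.
Backup Childcare — status temporary ✗ (requires full-time or seasonal) → not eligible.
Annual Bonus Plan — status temporary ✓; service 860 days ≥ 1 year (≈365 days) ✓; 20 hrs/wk ≥ 15 ✓; site Omaha ✗ (not Austin or Boise) → not eligible.
Retirement Savings Plan — status temporary ✗ (excluded) → not eligible.
Commuter Stipend — status temporary ✓; service 860 days ≥ 60 days ✓; age 40 ≥ 18 ✓; 20 hrs/wk ≥ 15 ✓ → eligible.
RSU Program — status temporary ✓; age 40 ≥ 25 ✓; dept Logistics ✗ → not eligible.
Paid Sabbatical — service 860 days ≥ 24 months (≈720 days) ✓; dept Logistics ✗ → not eligible.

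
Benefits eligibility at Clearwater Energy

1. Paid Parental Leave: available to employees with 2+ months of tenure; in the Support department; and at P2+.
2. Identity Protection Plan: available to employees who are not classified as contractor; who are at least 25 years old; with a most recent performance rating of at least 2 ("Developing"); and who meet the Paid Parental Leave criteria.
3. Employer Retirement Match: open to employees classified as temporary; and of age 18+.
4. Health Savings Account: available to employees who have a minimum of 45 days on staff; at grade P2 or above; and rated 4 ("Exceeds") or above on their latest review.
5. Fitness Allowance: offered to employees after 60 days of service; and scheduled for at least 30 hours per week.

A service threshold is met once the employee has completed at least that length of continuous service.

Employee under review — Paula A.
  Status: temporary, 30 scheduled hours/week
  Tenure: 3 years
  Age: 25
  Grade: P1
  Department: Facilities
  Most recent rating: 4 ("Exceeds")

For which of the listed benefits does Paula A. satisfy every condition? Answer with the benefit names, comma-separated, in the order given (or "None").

Employer Retirement Match, Fitness Allowance

Paid Parental Leave — service 3 years ≥ 2 months (≈60 days) ✓; dept Facilities ✗ → not eligible.
Identity Protection Plan — status temporary ✓ (not excluded); age 25 ≥ 25 ✓; rating 4 ≥ 2 ✓; not eligible for Paid Parental Leave ✗ → not eligible.
Employer Retirement Match — status temporary ✓; age 25 ≥ 18 ✓ → eligible.
Health Savings Account — service 3 years ≥ 45 days ✓; grade P1 < P2 ✗ → not eligible.
Fitness Allowance — service 3 years ≥ 60 days ✓; 30 hrs/wk ≥ 30 ✓ → eligible.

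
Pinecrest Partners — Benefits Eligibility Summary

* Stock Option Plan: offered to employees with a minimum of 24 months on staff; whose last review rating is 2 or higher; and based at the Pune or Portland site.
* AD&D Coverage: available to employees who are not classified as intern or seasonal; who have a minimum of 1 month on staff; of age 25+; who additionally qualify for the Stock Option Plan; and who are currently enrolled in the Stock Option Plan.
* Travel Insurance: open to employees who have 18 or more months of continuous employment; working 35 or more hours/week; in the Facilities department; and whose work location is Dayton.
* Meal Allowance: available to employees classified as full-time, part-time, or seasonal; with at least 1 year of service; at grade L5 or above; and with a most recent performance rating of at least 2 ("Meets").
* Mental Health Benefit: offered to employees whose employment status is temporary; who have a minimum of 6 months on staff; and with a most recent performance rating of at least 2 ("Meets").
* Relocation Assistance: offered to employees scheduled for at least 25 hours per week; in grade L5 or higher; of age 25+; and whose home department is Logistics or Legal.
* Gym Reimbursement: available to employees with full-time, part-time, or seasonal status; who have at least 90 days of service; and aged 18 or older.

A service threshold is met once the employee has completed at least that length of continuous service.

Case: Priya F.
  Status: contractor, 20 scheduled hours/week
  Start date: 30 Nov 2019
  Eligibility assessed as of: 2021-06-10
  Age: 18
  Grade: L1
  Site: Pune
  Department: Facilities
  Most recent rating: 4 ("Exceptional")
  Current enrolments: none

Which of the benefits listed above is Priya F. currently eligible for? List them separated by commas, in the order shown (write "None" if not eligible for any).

None

Service from 30 Nov 2019 to 2021-06-10: 558 days.
Stock Option Plan — service 558 days < 24 months (≈720 days) ✗ → not eligible.
AD&D Coverage — status contractor ✓ (not excluded); service 558 days ≥ 1 month (≈30 days) ✓; age 18 < 25 ✗ → not eligible.
Travel Insurance — service 558 days ≥ 18 months (≈540 days) ✓; 20 hrs/wk < 35 ✗ → not eligible.
Meal Allowance — status contractor ✗ (requires full-time, part-time, or seasonal) → not eligible.
Mental Health Benefit — status contractor ✗ (requires temporary) → not eligible.
Relocation Assistance — 20 hrs/wk < 25 ✗ → not eligible.
Gym Reimbursement — status contractor ✗ (requires full-time, part-time, or seasonal) → not eligible.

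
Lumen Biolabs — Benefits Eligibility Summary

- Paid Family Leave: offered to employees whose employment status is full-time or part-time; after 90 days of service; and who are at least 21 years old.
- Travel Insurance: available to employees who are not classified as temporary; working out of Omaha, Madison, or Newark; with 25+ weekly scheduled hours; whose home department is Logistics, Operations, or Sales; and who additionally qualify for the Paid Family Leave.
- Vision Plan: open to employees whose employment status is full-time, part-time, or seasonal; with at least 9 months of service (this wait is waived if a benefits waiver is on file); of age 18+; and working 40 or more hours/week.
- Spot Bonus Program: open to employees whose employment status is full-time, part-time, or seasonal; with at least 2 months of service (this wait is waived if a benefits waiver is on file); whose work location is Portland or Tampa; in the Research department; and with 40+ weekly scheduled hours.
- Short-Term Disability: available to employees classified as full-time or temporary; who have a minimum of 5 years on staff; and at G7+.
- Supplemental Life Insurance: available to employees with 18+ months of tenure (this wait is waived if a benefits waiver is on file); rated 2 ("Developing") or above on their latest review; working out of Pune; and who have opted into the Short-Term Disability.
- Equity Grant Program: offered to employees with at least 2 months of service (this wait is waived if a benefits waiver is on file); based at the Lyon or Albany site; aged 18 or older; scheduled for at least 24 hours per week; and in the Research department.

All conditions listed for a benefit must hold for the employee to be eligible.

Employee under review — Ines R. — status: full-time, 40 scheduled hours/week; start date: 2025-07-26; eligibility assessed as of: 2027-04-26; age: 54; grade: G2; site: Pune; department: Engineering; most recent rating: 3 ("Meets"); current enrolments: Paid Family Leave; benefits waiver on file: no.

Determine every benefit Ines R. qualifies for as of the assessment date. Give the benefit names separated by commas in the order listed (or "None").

Service from 2025-07-26 to 2027-04-26: 639 days.
Paid Family Leave — status full-time ✓; service 639 days ≥ 90 days ✓; age 54 ≥ 21 ✓ → eligible.
Travel Insurance — status full-time ✓ (not excluded); site Pune ✗ (not Omaha, Madison, or Newark) → not eligible.
Vision Plan — status full-time ✓; no waiver, service 639 days ≥ 9 months (≈270 days) ✓; age 54 ≥ 18 ✓; 40 hrs/wk ≥ 40 ✓ → eligible.
Spot Bonus Program — status full-time ✓; no waiver, service 639 days ≥ 2 months (≈60 days) ✓; site Pune ✗ (not Portland or Tampa) → not eligible.
Short-Term Disability — status full-time ✓; service 639 days < 5 years (≈1825 days) ✗ → not eligible.
Supplemental Life Insurance — no waiver, service 639 days ≥ 18 months (≈540 days) ✓; rating 3 ≥ 2 ✓; site Pune ✓; not enrolled in Short-Term Disability ✗ → not eligible.
Equity Grant Program — no waiver, service 639 days ≥ 2 months (≈60 days) ✓; site Pune ✗ (not Lyon or Albany) → not eligible.

Paid Family Leave, Vision Plan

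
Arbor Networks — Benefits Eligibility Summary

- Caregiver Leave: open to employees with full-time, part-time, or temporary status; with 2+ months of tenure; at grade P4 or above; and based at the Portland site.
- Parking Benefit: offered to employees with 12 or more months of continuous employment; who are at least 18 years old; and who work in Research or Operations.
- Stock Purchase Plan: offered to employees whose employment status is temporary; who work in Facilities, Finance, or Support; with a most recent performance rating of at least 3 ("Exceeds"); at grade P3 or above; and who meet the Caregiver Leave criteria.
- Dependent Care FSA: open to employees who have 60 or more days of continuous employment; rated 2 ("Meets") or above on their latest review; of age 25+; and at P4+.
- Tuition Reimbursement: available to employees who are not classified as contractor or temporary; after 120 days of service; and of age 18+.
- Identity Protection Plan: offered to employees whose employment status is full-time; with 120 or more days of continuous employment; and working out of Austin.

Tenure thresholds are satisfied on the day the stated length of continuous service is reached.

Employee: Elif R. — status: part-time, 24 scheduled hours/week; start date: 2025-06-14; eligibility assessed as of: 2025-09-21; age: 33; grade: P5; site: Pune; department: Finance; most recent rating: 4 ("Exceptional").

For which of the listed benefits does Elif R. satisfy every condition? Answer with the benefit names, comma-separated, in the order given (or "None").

Service from 2025-06-14 to 2025-09-21: 99 days.
Caregiver Leave — status part-time ✓; service 99 days ≥ 2 months (≈60 days) ✓; grade P5 ≥ P4 ✓; site Pune ✗ (not Portland) → not eligible.
Parking Benefit — service 99 days < 12 months (≈360 days) ✗ → not eligible.
Stock Purchase Plan — status part-time ✗ (requires temporary) → not eligible.
Dependent Care FSA — service 99 days ≥ 60 days ✓; rating 4 ≥ 2 ✓; age 33 ≥ 25 ✓; grade P5 ≥ P4 ✓ → eligible.
Tuition Reimbursement — status part-time ✓ (not excluded); service 99 days < 120 days ✗ → not eligible.
Identity Protection Plan — status part-time ✗ (requires full-time) → not eligible.

Dependent Care FSA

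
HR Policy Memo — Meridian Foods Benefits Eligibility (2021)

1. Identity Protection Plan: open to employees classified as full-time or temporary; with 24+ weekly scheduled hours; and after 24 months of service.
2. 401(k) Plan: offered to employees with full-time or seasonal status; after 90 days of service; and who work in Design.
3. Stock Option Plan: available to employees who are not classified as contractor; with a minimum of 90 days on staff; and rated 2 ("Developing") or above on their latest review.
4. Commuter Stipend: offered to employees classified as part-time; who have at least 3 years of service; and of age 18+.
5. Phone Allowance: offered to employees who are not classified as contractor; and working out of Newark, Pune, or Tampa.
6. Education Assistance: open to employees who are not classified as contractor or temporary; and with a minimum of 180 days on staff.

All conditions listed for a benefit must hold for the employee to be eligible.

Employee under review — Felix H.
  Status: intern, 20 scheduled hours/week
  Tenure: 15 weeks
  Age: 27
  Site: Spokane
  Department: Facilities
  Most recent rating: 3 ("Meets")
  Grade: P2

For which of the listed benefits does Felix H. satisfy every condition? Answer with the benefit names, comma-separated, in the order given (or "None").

Identity Protection Plan — status intern ✗ (requires full-time or temporary) → not eligible.
401(k) Plan — status intern ✗ (requires full-time or seasonal) → not eligible.
Stock Option Plan — status intern ✓ (not excluded); service 15 weeks ≥ 90 days ✓; rating 3 ≥ 2 ✓ → eligible.
Commuter Stipend — status intern ✗ (requires part-time) → not eligible.
Phone Allowance — status intern ✓ (not excluded); site Spokane ✗ (not Newark, Pune, or Tampa) → not eligible.
Education Assistance — status intern ✓ (not excluded); service 15 weeks < 180 days ✗ → not eligible.

Stock Option Plan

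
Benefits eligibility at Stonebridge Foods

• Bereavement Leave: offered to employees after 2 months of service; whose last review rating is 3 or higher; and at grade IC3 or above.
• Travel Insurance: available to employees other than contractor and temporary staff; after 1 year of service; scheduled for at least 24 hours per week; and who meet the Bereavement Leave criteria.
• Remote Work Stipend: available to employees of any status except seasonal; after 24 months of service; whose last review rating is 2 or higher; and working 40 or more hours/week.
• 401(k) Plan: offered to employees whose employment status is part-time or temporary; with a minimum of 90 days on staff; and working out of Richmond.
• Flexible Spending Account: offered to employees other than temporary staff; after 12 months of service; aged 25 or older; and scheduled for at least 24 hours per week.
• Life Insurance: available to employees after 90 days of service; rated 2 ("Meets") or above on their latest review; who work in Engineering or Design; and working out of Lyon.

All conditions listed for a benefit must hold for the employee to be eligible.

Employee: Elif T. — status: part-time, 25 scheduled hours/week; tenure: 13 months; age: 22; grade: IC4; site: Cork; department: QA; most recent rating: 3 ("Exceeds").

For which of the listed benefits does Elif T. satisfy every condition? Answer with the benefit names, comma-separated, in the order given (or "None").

Bereavement Leave — service 13 months ≥ 2 months ✓; rating 3 ≥ 3 ✓; grade IC4 ≥ IC3 ✓ → eligible.
Travel Insurance — status part-time ✓ (not excluded); service 13 months ≥ 1 year (≈365 days) ✓; 25 hrs/wk ≥ 24 ✓; eligible for Bereavement Leave ✓ → eligible.
Remote Work Stipend — status part-time ✓ (not excluded); service 13 months < 24 months ✗ → not eligible.
401(k) Plan — status part-time ✓; service 13 months ≥ 90 days ✓; site Cork ✗ (not Richmond) → not eligible.
Flexible Spending Account — status part-time ✓ (not excluded); service 13 months ≥ 12 months ✓; age 22 < 25 ✗ → not eligible.
Life Insurance — service 13 months ≥ 90 days ✓; rating 3 ≥ 2 ✓; dept QA ✗ → not eligible.

Bereavement Leave, Travel Insurance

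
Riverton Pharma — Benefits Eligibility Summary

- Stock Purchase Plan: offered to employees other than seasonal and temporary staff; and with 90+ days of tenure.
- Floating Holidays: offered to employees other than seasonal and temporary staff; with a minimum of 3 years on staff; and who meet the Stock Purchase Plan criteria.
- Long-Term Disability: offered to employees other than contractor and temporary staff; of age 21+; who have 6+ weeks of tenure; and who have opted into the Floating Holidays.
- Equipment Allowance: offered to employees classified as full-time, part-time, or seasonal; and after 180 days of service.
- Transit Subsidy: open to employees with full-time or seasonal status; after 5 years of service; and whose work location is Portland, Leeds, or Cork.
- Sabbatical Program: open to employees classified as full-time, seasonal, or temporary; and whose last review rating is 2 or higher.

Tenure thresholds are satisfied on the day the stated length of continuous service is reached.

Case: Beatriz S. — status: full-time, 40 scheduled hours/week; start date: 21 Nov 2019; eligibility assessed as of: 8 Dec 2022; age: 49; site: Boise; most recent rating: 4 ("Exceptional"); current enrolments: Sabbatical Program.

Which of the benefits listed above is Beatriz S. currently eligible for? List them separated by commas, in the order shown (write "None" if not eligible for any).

Service from 21 Nov 2019 to 8 Dec 2022: 1113 days.
Stock Purchase Plan — status full-time ✓ (not excluded); service 1113 days ≥ 90 days ✓ → eligible.
Floating Holidays — status full-time ✓ (not excluded); service 1113 days ≥ 3 years (≈1095 days) ✓; eligible for Stock Purchase Plan ✓ → eligible.
Long-Term Disability — status full-time ✓ (not excluded); age 49 ≥ 21 ✓; service 1113 days ≥ 6 weeks (≈42 days) ✓; not enrolled in Floating Holidays ✗ → not eligible.
Equipment Allowance — status full-time ✓; service 1113 days ≥ 180 days ✓ → eligible.
Transit Subsidy — status full-time ✓; service 1113 days < 5 years (≈1825 days) ✗ → not eligible.
Sabbatical Program — status full-time ✓; rating 4 ≥ 2 ✓ → eligible.

Stock Purchase Plan, Floating Holidays, Equipment Allowance, Sabbatical Program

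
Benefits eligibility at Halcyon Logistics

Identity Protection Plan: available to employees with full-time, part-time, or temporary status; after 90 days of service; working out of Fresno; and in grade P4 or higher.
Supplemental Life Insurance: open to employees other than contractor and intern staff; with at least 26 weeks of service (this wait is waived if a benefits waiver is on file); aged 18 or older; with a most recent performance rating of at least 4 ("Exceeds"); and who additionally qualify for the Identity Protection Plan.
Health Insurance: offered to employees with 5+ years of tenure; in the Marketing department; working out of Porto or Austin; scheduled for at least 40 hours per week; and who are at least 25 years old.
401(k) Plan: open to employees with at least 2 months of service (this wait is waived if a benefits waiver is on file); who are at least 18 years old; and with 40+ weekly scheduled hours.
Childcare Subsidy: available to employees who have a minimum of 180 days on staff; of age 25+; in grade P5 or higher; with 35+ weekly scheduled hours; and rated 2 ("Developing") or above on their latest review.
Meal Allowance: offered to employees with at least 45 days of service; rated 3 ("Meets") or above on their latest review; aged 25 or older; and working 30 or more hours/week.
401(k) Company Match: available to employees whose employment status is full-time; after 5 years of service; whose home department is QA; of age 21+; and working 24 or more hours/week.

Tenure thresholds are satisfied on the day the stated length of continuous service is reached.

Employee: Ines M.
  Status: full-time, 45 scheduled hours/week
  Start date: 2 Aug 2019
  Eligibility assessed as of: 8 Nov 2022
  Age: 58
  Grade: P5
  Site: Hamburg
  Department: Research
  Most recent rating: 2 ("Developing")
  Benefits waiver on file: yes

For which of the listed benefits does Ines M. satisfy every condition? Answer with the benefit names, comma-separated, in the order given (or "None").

401(k) Plan, Childcare Subsidy

Service from 2 Aug 2019 to 8 Nov 2022: 1194 days.
Identity Protection Plan — status full-time ✓; service 1194 days ≥ 90 days ✓; site Hamburg ✗ (not Fresno) → not eligible.
Supplemental Life Insurance — status full-time ✓ (not excluded); benefits waiver on file ✓; age 58 ≥ 18 ✓; rating 2 < 4 ✗ → not eligible.
Health Insurance — service 1194 days < 5 years (≈1825 days) ✗ → not eligible.
401(k) Plan — benefits waiver on file ✓; age 58 ≥ 18 ✓; 45 hrs/wk ≥ 40 ✓ → eligible.
Childcare Subsidy — service 1194 days ≥ 180 days ✓; age 58 ≥ 25 ✓; grade P5 ≥ P5 ✓; 45 hrs/wk ≥ 35 ✓; rating 2 ≥ 2 ✓ → eligible.
Meal Allowance — service 1194 days ≥ 45 days ✓; rating 2 < 3 ✗ → not eligible.
401(k) Company Match — status full-time ✓; service 1194 days < 5 years (≈1825 days) ✗ → not eligible.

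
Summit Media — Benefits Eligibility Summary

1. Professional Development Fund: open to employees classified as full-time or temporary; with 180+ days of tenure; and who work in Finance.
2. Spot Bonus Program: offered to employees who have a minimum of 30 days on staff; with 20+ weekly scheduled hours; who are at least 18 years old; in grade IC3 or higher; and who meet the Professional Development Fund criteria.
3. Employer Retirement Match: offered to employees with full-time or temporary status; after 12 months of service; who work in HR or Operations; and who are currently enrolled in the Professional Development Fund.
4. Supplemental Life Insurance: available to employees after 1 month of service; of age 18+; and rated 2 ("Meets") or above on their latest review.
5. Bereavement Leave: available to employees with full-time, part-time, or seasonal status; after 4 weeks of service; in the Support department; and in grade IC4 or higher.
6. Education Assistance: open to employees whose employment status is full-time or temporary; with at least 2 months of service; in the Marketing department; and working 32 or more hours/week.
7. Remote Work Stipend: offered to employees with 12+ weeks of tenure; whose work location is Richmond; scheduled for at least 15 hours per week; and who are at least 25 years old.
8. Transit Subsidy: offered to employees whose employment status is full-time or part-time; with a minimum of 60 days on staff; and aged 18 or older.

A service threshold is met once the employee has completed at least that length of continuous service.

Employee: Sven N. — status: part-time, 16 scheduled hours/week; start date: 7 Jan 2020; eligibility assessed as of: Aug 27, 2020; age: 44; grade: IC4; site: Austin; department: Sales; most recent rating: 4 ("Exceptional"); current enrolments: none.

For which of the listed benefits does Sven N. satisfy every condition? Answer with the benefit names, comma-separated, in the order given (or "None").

Supplemental Life Insurance, Transit Subsidy

Service from 7 Jan 2020 to Aug 27, 2020: 233 days.
Professional Development Fund — status part-time ✗ (requires full-time or temporary) → not eligible.
Spot Bonus Program — service 233 days ≥ 30 days ✓; 16 hrs/wk < 20 ✗ → not eligible.
Employer Retirement Match — status part-time ✗ (requires full-time or temporary) → not eligible.
Supplemental Life Insurance — service 233 days ≥ 1 month (≈30 days) ✓; age 44 ≥ 18 ✓; rating 4 ≥ 2 ✓ → eligible.
Bereavement Leave — status part-time ✓; service 233 days ≥ 4 weeks (≈28 days) ✓; dept Sales ✗ → not eligible.
Education Assistance — status part-time ✗ (requires full-time or temporary) → not eligible.
Remote Work Stipend — service 233 days ≥ 12 weeks (≈84 days) ✓; site Austin ✗ (not Richmond) → not eligible.
Transit Subsidy — status part-time ✓; service 233 days ≥ 60 days ✓; age 44 ≥ 18 ✓ → eligible.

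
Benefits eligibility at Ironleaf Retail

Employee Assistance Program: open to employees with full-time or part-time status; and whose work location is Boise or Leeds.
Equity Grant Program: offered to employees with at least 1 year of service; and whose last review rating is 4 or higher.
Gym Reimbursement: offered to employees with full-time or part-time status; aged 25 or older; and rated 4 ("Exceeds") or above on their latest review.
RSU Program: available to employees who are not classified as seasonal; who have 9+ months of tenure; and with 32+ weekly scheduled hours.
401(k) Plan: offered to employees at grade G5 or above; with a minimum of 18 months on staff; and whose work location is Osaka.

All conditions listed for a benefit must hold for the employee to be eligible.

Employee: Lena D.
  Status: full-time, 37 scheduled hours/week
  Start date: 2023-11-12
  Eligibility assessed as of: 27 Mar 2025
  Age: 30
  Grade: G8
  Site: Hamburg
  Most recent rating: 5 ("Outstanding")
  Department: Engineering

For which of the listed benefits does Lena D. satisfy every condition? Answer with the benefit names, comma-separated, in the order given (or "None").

Service from 2023-11-12 to 27 Mar 2025: 501 days.
Employee Assistance Program — status full-time ✓; site Hamburg ✗ (not Boise or Leeds) → not eligible.
Equity Grant Program — service 501 days ≥ 1 year (≈365 days) ✓; rating 5 ≥ 4 ✓ → eligible.
Gym Reimbursement — status full-time ✓; age 30 ≥ 25 ✓; rating 5 ≥ 4 ✓ → eligible.
RSU Program — status full-time ✓ (not excluded); service 501 days ≥ 9 months (≈270 days) ✓; 37 hrs/wk ≥ 32 ✓ → eligible.
401(k) Plan — grade G8 ≥ G5 ✓; service 501 days < 18 months (≈540 days) ✗ → not eligible.

Equity Grant Program, Gym Reimbursement, RSU Program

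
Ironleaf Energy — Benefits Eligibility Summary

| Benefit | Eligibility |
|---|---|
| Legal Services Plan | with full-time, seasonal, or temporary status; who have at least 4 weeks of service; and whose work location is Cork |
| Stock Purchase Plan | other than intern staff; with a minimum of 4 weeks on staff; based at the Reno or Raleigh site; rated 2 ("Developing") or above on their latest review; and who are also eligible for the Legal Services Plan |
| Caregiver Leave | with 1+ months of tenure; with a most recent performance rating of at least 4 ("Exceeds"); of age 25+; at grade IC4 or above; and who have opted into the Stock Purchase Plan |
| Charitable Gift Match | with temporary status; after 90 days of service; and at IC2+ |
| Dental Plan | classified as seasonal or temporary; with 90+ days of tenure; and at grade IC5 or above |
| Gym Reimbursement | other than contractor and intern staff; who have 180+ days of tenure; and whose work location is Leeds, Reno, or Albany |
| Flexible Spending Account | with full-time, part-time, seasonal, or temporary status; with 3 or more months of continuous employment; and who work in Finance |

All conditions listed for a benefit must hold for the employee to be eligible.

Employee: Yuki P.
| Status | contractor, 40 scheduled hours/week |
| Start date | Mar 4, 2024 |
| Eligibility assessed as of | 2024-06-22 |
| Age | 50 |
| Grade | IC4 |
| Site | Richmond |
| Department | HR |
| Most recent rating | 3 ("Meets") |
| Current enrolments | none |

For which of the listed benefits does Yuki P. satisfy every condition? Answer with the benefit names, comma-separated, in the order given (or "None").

None

Service from Mar 4, 2024 to 2024-06-22: 110 days.
Legal Services Plan — status contractor ✗ (requires full-time, seasonal, or temporary) → not eligible.
Stock Purchase Plan — status contractor ✓ (not excluded); service 110 days ≥ 4 weeks (≈28 days) ✓; site Richmond ✗ (not Reno or Raleigh) → not eligible.
Caregiver Leave — service 110 days ≥ 1 month (≈30 days) ✓; rating 3 < 4 ✗ → not eligible.
Charitable Gift Match — status contractor ✗ (requires temporary) → not eligible.
Dental Plan — status contractor ✗ (requires seasonal or temporary) → not eligible.
Gym Reimbursement — status contractor ✗ (excluded) → not eligible.
Flexible Spending Account — status contractor ✗ (requires full-time, part-time, seasonal, or temporary) → not eligible.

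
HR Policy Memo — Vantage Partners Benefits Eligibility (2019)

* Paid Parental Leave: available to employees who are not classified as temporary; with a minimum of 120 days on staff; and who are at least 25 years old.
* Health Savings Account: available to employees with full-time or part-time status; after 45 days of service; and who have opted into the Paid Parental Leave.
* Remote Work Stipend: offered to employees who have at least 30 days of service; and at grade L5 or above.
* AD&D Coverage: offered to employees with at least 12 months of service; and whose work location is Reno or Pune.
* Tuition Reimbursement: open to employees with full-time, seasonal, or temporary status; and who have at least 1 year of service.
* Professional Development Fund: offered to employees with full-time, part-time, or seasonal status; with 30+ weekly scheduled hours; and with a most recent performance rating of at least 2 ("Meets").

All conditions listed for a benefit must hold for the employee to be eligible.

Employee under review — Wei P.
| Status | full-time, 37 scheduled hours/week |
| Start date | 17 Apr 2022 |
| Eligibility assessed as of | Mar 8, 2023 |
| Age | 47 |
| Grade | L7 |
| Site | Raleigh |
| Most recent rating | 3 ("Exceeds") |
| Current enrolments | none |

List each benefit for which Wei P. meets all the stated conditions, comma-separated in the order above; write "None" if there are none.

Service from 17 Apr 2022 to Mar 8, 2023: 325 days.
Paid Parental Leave — status full-time ✓ (not excluded); service 325 days ≥ 120 days ✓; age 47 ≥ 25 ✓ → eligible.
Health Savings Account — status full-time ✓; service 325 days ≥ 45 days ✓; not enrolled in Paid Parental Leave ✗ → not eligible.
Remote Work Stipend — service 325 days ≥ 30 days ✓; grade L7 ≥ L5 ✓ → eligible.
AD&D Coverage — service 325 days < 12 months (≈360 days) ✗ → not eligible.
Tuition Reimbursement — status full-time ✓; service 325 days < 1 year (≈365 days) ✗ → not eligible.
Professional Development Fund — status full-time ✓; 37 hrs/wk ≥ 30 ✓; rating 3 ≥ 2 ✓ → eligible.

Paid Parental Leave, Remote Work Stipend, Professional Development Fund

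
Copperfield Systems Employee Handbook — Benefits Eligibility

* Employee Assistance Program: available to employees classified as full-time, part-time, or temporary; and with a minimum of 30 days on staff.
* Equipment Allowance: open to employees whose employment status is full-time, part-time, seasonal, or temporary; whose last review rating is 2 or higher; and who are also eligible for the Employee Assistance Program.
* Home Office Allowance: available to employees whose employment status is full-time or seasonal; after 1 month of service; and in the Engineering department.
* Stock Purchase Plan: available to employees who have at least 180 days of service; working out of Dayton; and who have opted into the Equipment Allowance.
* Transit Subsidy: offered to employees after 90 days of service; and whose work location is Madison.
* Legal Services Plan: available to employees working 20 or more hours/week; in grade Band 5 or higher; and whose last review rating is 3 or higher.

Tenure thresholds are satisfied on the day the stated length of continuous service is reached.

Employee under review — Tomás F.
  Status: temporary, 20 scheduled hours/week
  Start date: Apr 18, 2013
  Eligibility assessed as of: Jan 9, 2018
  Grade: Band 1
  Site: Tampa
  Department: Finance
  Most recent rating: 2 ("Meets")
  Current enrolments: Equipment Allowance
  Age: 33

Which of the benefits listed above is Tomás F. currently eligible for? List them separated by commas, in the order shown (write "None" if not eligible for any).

Service from Apr 18, 2013 to Jan 9, 2018: 1727 days.
Employee Assistance Program — status temporary ✓; service 1727 days ≥ 30 days ✓ → eligible.
Equipment Allowance — status temporary ✓; rating 2 ≥ 2 ✓; eligible for Employee Assistance Program ✓ → eligible.
Home Office Allowance — status temporary ✗ (requires full-time or seasonal) → not eligible.
Stock Purchase Plan — service 1727 days ≥ 180 days ✓; site Tampa ✗ (not Dayton) → not eligible.
Transit Subsidy — service 1727 days ≥ 90 days ✓; site Tampa ✗ (not Madison) → not eligible.
Legal Services Plan — 20 hrs/wk ≥ 20 ✓; grade Band 1 < Band 5 ✗ → not eligible.

Employee Assistance Program, Equipment Allowance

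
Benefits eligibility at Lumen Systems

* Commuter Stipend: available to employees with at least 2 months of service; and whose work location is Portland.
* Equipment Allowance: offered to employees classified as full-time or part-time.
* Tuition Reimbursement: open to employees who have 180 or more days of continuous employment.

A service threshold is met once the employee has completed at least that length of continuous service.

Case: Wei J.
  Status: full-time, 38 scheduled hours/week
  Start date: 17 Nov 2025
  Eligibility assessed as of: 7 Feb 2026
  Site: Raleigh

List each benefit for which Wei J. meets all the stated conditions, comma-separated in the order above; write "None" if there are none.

Equipment Allowance

Service from 17 Nov 2025 to 7 Feb 2026: 82 days.
Commuter Stipend — service 82 days ≥ 2 months (≈60 days) ✓; site Raleigh ✗ (not Portland) → not eligible.
Equipment Allowance — status full-time ✓ → eligible.
Tuition Reimbursement — service 82 days < 180 days ✗ → not eligible.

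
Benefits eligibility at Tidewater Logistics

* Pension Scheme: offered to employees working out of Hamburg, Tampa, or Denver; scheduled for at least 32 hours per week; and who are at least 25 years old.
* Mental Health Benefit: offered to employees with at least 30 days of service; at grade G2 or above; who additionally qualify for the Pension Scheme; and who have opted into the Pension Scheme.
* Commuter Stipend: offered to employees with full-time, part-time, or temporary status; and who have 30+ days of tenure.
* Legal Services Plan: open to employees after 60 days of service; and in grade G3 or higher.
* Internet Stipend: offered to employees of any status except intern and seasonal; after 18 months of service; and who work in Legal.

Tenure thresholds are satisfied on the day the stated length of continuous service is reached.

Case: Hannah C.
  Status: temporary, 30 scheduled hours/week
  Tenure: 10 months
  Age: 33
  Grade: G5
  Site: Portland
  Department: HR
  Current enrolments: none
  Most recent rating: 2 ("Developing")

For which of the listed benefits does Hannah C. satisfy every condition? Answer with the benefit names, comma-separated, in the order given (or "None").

Commuter Stipend, Legal Services Plan

Pension Scheme — site Portland ✗ (not Hamburg, Tampa, or Denver) → not eligible.
Mental Health Benefit — service 10 months ≥ 30 days ✓; grade G5 ≥ G2 ✓; not eligible for Pension Scheme ✗ → not eligible.
Commuter Stipend — status temporary ✓; service 10 months ≥ 30 days ✓ → eligible.
Legal Services Plan — service 10 months ≥ 60 days ✓; grade G5 ≥ G3 ✓ → eligible.
Internet Stipend — status temporary ✓ (not excluded); service 10 months < 18 months ✗ → not eligible.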